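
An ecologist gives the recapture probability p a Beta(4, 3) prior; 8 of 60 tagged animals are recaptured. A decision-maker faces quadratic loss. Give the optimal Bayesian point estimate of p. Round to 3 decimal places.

0.179

Posterior: Beta(4+8, 3+52) = Beta(12, 55).
Mode = (12−1)/(12+55−2) = 11/65 = 0.169.
Mean = 12/(12+55) = 12/67 = 0.179.
Quadratic loss ⇒ the optimal estimator is the posterior mean.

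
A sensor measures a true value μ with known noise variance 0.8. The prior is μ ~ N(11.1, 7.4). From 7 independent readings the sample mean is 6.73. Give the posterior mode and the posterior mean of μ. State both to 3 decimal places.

MAP = 6.796, posterior mean = 6.796

Posterior for μ is Normal. Precision-weighted mean: (1/7.4·11.1 + 7/0.8·6.73) / (1/7.4 + 7/0.8) = 6.796.
A Normal posterior is symmetric, so mode = mean.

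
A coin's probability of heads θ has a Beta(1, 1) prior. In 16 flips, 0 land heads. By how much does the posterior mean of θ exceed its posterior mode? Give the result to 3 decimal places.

Posterior: Beta(1+0, 1+16) = Beta(1, 17).
Since α = 1 ≤ 1 and β > 1, the Beta density is monotone decreasing on [0,1]; the mode is at 0.
Mean = 1/(1+17) = 0.056.
Difference = 0.056 − 0.000 = 0.056.

0.056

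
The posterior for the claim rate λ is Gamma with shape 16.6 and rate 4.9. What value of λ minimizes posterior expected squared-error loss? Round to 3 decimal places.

Mode = (α−1)/β = 15.6/4.9 = 3.184.
Mean = α/β = 16.6/4.9 = 3.388.
Squared-error loss ⇒ the optimal estimator is the posterior mean.

3.388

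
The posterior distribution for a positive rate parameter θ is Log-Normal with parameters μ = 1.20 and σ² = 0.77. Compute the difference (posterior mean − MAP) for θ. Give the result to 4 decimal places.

3.3420

Mode = exp(μ − σ²) = exp(0.43) = 1.5373.
Mean = exp(μ + σ²/2) = exp(1.585) = 4.8793.
Difference = 4.8793 − 1.5373 = 3.3420.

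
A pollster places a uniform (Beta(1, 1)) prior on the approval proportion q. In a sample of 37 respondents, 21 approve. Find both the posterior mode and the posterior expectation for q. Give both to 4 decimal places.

q_MAP = 0.5676, E[q|data] = 0.5641

Posterior: Beta(1+21, 1+16) = Beta(22, 17).
Mode = (22−1)/(22+17−2) = 21/37 = 0.5676.
Mean = 22/(22+17) = 22/39 = 0.5641.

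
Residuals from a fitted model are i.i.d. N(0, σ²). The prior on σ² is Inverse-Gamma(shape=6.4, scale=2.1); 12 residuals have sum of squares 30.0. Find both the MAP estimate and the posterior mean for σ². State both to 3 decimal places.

MAP = 1.276, posterior mean = 1.500

Posterior: Inverse-Gamma(shape = 6.4+12/2 = 12.4, scale = 2.1+30.0/2 = 17.1).
Mode = β/(α+1) = 17.1/13.4 = 1.276.
Mean = β/(α−1) = 17.1/11.4 = 1.500.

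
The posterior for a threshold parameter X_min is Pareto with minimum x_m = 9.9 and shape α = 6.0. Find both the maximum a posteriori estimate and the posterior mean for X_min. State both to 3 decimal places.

The Pareto density is strictly decreasing on [x_m, ∞), so the mode is x_m = 9.900.
Mean = α·x_m/(α−1) = 6.0·9.9/5.0 = 11.880.

MAP: 9.900. Posterior mean: 11.880.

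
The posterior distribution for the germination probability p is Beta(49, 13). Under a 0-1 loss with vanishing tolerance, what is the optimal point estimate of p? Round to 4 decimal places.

0.8000

Mode = (49−1)/(49+13−2) = 48/60 = 0.8000.
Mean = 49/(49+13) = 49/62 = 0.7903.
This is the posterior mode — the MAP estimate.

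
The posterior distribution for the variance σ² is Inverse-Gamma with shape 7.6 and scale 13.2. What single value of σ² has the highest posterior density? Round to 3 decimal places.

1.535

Mode = β/(α+1) = 13.2/8.6 = 1.535.
Mean = β/(α−1) = 13.2/6.6 = 2.000.
This is the posterior mode — the MAP estimate.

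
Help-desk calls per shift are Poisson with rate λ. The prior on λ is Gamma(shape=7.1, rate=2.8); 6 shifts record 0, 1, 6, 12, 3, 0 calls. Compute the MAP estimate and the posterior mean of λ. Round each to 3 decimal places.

Σ counts = 22. Posterior: Gamma(shape = 7.1+22 = 29.1, rate = 2.8+6 = 8.8).
Mode = (α−1)/β = 28.1/8.8 = 3.193.
Mean = α/β = 29.1/8.8 = 3.307.
Right-skewed posterior ⇒ mode < mean.

MAP: 3.193. Posterior mean: 3.307.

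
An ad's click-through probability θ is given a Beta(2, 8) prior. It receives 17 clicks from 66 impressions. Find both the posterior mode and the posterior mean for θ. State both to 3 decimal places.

Posterior: Beta(2+17, 8+49) = Beta(19, 57).
Mode = (19−1)/(19+57−2) = 18/74 = 0.243.
Mean = 19/(19+57) = 19/76 = 0.250.
Mean > mode: the posterior has a right tail.

MAP = 0.243, posterior mean = 0.250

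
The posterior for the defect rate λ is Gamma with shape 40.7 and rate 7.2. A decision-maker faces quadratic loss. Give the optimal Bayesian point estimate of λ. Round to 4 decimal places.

Mode = (α−1)/β = 39.7/7.2 = 5.5139.
Mean = α/β = 40.7/7.2 = 5.6528.
Quadratic loss ⇒ the optimal estimator is the posterior mean.

5.6528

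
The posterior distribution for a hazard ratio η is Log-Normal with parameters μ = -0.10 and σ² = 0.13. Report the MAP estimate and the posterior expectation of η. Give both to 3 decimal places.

η_MAP = 0.795, E[η|data] = 0.966

Mode = exp(μ − σ²) = exp(-0.23) = 0.795.
Mean = exp(μ + σ²/2) = exp(-0.035) = 0.966.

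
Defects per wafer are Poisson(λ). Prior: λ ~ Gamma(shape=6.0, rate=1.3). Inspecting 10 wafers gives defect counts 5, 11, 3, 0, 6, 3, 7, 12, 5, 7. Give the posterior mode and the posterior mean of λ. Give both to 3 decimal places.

posterior mode = 5.664, posterior mean = 5.752

Σ counts = 59. Posterior: Gamma(shape = 6.0+59 = 65.0, rate = 1.3+10 = 11.3).
Mode = (α−1)/β = 64.0/11.3 = 5.664.
Mean = α/β = 65.0/11.3 = 5.752.
Mean > mode: the posterior has a right tail.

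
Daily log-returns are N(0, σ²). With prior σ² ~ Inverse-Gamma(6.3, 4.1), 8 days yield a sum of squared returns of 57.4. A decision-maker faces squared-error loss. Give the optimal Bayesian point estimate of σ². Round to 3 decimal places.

3.527

Posterior: Inverse-Gamma(shape = 6.3+8/2 = 10.3, scale = 4.1+57.4/2 = 32.8).
Mode = β/(α+1) = 32.8/11.3 = 2.903.
Mean = β/(α−1) = 32.8/9.3 = 3.527.
Squared-error loss ⇒ the optimal estimator is the posterior mean.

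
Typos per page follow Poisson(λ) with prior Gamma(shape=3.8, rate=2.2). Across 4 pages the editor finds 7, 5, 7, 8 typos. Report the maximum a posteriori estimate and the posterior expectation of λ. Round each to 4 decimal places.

Σ counts = 27. Posterior: Gamma(shape = 3.8+27 = 30.8, rate = 2.2+4 = 6.2).
Mode = (α−1)/β = 29.8/6.2 = 4.8065.
Mean = α/β = 30.8/6.2 = 4.9677.
Right-skewed posterior ⇒ mode < mean.

MAP: 4.8065. Posterior mean: 4.9677.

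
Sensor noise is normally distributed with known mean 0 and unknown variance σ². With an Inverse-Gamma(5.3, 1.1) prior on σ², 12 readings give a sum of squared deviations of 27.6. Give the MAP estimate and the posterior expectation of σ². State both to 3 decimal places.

Posterior: Inverse-Gamma(shape = 5.3+12/2 = 11.3, scale = 1.1+27.6/2 = 14.9).
Mode = β/(α+1) = 14.9/12.3 = 1.211.
Mean = β/(α−1) = 14.9/10.3 = 1.447.
Right-skewed posterior ⇒ mode < mean.

σ²_MAP = 1.211, E[σ²|data] = 1.447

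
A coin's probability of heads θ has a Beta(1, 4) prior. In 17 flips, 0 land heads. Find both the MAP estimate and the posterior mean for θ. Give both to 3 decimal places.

Posterior: Beta(1+0, 4+17) = Beta(1, 21).
Since α = 1 ≤ 1 and β > 1, the Beta density is monotone decreasing on [0,1]; the mode is at 0.
Mean = 1/(1+21) = 0.045.
The mean is pulled above the mode by the posterior's right skew.

MAP: 0.000. Posterior mean: 0.045.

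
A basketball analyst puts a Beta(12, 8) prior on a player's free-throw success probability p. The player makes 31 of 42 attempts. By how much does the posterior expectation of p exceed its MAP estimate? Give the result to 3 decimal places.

-0.006

Posterior: Beta(12+31, 8+11) = Beta(43, 19).
Mode = (43−1)/(43+19−2) = 42/60 = 0.700.
Mean = 43/(43+19) = 43/62 = 0.694.
Difference = 0.694 − 0.700 = -0.006.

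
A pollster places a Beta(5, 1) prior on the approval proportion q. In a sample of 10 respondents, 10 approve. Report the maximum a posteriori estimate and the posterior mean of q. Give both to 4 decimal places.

Posterior: Beta(5+10, 1+0) = Beta(15, 1).
Since β = 1 ≤ 1 and α > 1, the Beta density is monotone increasing on [0,1]; the mode is at 1.
Mean = 15/(15+1) = 0.9375.
Mode > mean: the posterior has a left tail.

MAP = 1.0000, posterior mean = 0.9375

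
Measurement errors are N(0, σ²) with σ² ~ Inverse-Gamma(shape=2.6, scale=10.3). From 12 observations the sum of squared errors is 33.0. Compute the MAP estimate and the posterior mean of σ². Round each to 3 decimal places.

Posterior: Inverse-Gamma(shape = 2.6+12/2 = 8.6, scale = 10.3+33.0/2 = 26.8).
Mode = β/(α+1) = 26.8/9.6 = 2.792.
Mean = β/(α−1) = 26.8/7.6 = 3.526.

MAP = 2.792, posterior mean = 3.526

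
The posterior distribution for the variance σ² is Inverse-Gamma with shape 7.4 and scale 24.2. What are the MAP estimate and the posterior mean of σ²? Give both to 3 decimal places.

MAP estimate = 2.881, posterior mean = 3.781

Mode = β/(α+1) = 24.2/8.4 = 2.881.
Mean = β/(α−1) = 24.2/6.4 = 3.781.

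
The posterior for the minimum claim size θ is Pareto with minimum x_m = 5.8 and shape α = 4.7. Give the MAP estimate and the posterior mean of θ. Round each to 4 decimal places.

The Pareto density is strictly decreasing on [x_m, ∞), so the mode is x_m = 5.8000.
Mean = α·x_m/(α−1) = 4.7·5.8/3.7 = 7.3676.

MAP: 5.8000. Posterior mean: 7.3676.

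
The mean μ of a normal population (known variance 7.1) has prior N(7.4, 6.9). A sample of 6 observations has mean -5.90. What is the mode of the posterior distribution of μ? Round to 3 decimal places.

Posterior for μ is Normal. Precision-weighted mean: (1/6.9·7.4 + 6/7.1·-5.90) / (1/6.9 + 6/7.1) = -3.953.
A Normal posterior is symmetric, so mode = mean.
This is the posterior mode — the MAP estimate.

-3.953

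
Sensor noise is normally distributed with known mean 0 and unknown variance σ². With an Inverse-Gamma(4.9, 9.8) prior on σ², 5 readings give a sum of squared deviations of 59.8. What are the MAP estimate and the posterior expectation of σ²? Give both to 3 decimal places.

MAP: 4.726. Posterior mean: 6.203.

Posterior: Inverse-Gamma(shape = 4.9+5/2 = 7.4, scale = 9.8+59.8/2 = 39.7).
Mode = β/(α+1) = 39.7/8.4 = 4.726.
Mean = β/(α−1) = 39.7/6.4 = 6.203.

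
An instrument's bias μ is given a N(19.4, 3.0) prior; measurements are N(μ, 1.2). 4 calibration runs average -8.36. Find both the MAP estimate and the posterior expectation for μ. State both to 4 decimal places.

Posterior for μ is Normal. Precision-weighted mean: (1/3.0·19.4 + 4/1.2·-8.36) / (1/3.0 + 4/1.2) = -5.8364.
A Normal posterior is symmetric, so mode = mean.

MAP = -5.8364, posterior mean = -5.8364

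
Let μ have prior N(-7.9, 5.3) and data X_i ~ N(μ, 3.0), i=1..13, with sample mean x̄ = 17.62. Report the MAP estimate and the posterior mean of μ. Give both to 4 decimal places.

μ_MAP = 16.5552, E[μ|data] = 16.5552

Posterior for μ is Normal. Precision-weighted mean: (1/5.3·-7.9 + 13/3.0·17.62) / (1/5.3 + 13/3.0) = 16.5552.
A Normal posterior is symmetric, so mode = mean.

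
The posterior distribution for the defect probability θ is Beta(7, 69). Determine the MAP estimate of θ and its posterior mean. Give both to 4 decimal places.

Mode = (7−1)/(7+69−2) = 6/74 = 0.0811.
Mean = 7/(7+69) = 7/76 = 0.0921.

θ_MAP = 0.0811, E[θ|data] = 0.0921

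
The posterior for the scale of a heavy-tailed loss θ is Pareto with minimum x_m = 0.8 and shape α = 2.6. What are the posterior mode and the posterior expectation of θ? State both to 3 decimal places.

MAP = 0.800, posterior mean = 1.300

The Pareto density is strictly decreasing on [x_m, ∞), so the mode is x_m = 0.800.
Mean = α·x_m/(α−1) = 2.6·0.8/1.6 = 1.300.
The posterior is right-skewed, so the mean exceeds the mode.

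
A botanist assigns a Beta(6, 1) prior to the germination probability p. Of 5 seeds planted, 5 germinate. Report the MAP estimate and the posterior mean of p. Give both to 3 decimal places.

Posterior: Beta(6+5, 1+0) = Beta(11, 1).
Since β = 1 ≤ 1 and α > 1, the Beta density is monotone increasing on [0,1]; the mode is at 1.
Mean = 11/(11+1) = 0.917.

MAP estimate = 1.000, posterior mean = 0.917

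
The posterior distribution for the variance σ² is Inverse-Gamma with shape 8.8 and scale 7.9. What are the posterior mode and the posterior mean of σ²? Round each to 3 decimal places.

posterior mode = 0.806, posterior mean = 1.013

Mode = β/(α+1) = 7.9/9.8 = 0.806.
Mean = β/(α−1) = 7.9/7.8 = 1.013.
Mean > mode: the posterior has a right tail.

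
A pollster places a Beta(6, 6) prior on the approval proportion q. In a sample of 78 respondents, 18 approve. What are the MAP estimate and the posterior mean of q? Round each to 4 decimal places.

Posterior: Beta(6+18, 6+60) = Beta(24, 66).
Mode = (24−1)/(24+66−2) = 23/88 = 0.2614.
Mean = 24/(24+66) = 24/90 = 0.2667.

MAP = 0.2614; posterior mean = 0.2667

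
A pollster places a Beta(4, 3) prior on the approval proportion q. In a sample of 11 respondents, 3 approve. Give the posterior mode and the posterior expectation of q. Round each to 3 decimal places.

Posterior: Beta(4+3, 3+8) = Beta(7, 11).
Mode = (7−1)/(7+11−2) = 6/16 = 0.375.
Mean = 7/(7+11) = 7/18 = 0.389.

MAP: 0.375. Posterior mean: 0.389.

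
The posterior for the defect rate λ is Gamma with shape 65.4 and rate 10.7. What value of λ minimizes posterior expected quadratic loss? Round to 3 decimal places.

6.112

Mode = (α−1)/β = 64.4/10.7 = 6.019.
Mean = α/β = 65.4/10.7 = 6.112.
Quadratic loss ⇒ the optimal estimator is the posterior mean.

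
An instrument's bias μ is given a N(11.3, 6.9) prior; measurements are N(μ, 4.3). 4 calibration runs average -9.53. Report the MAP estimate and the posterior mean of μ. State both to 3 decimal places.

MAP estimate = -6.722, posterior mean = -6.722

Posterior for μ is Normal. Precision-weighted mean: (1/6.9·11.3 + 4/4.3·-9.53) / (1/6.9 + 4/4.3) = -6.722.
A Normal posterior is symmetric, so mode = mean.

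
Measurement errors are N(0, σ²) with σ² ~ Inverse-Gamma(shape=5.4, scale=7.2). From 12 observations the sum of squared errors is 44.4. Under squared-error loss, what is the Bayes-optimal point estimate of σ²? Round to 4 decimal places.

2.8269

Posterior: Inverse-Gamma(shape = 5.4+12/2 = 11.4, scale = 7.2+44.4/2 = 29.4).
Mode = β/(α+1) = 29.4/12.4 = 2.3710.
Mean = β/(α−1) = 29.4/10.4 = 2.8269.
Squared-error loss ⇒ the optimal estimator is the posterior mean.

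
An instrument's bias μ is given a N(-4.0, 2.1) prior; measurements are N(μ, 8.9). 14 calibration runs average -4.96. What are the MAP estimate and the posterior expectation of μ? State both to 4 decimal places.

Posterior for μ is Normal. Precision-weighted mean: (1/2.1·-4.0 + 14/8.9·-4.96) / (1/2.1 + 14/8.9) = -4.7369.
A Normal posterior is symmetric, so mode = mean.

MAP = -4.7369, posterior mean = -4.7369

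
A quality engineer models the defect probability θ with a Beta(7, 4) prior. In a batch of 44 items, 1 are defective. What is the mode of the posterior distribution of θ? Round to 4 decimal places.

0.1321

Posterior: Beta(7+1, 4+43) = Beta(8, 47).
Mode = (8−1)/(8+47−2) = 7/53 = 0.1321.
Mean = 8/(8+47) = 8/55 = 0.1455.
This is the posterior mode — the MAP estimate.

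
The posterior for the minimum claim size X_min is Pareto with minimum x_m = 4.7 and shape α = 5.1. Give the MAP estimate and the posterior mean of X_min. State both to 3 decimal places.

The Pareto density is strictly decreasing on [x_m, ∞), so the mode is x_m = 4.700.
Mean = α·x_m/(α−1) = 5.1·4.7/4.1 = 5.846.

MAP estimate = 4.700, posterior mean = 5.846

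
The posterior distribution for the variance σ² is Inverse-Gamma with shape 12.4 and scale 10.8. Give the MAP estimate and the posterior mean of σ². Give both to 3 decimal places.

Mode = β/(α+1) = 10.8/13.4 = 0.806.
Mean = β/(α−1) = 10.8/11.4 = 0.947.

MAP estimate = 0.806, posterior mean = 0.947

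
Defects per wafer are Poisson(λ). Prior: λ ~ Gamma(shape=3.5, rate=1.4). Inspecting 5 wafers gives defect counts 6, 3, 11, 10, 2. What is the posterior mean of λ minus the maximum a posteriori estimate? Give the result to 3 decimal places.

0.156

Σ counts = 32. Posterior: Gamma(shape = 3.5+32 = 35.5, rate = 1.4+5 = 6.4).
Mode = (α−1)/β = 34.5/6.4 = 5.391.
Mean = α/β = 35.5/6.4 = 5.547.
Difference = 5.547 − 5.391 = 0.156.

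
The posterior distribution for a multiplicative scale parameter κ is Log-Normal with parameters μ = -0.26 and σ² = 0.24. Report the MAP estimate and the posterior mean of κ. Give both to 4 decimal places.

Mode = exp(μ − σ²) = exp(-0.50) = 0.6065.
Mean = exp(μ + σ²/2) = exp(-0.140) = 0.8694.

MAP estimate = 0.6065, posterior mean = 0.8694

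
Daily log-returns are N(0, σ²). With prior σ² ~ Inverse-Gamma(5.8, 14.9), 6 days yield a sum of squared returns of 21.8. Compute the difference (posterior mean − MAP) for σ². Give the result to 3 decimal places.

Posterior: Inverse-Gamma(shape = 5.8+6/2 = 8.8, scale = 14.9+21.8/2 = 25.8).
Mode = β/(α+1) = 25.8/9.8 = 2.633.
Mean = β/(α−1) = 25.8/7.8 = 3.308.
Difference = 3.308 − 2.633 = 0.675.

0.675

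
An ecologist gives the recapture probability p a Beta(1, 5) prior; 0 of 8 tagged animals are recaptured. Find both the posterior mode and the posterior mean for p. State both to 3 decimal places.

Posterior: Beta(1+0, 5+8) = Beta(1, 13).
Since α = 1 ≤ 1 and β > 1, the Beta density is monotone decreasing on [0,1]; the mode is at 0.
Mean = 1/(1+13) = 0.071.

MAP: 0.000. Posterior mean: 0.071.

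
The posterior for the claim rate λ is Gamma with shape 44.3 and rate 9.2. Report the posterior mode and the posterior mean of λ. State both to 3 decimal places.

MAP = 4.707, posterior mean = 4.815

Mode = (α−1)/β = 43.3/9.2 = 4.707.
Mean = α/β = 44.3/9.2 = 4.815.
Mean > mode: the posterior has a right tail.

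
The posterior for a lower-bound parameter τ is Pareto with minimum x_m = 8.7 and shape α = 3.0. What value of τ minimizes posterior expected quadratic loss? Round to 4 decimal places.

13.0500

The Pareto density is strictly decreasing on [x_m, ∞), so the mode is x_m = 8.7000.
Mean = α·x_m/(α−1) = 3.0·8.7/2.0 = 13.0500.
Quadratic loss ⇒ the optimal estimator is the posterior mean.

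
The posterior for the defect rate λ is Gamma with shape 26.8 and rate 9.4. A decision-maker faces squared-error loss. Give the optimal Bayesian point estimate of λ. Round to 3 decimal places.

Mode = (α−1)/β = 25.8/9.4 = 2.745.
Mean = α/β = 26.8/9.4 = 2.851.
Squared-error loss ⇒ the optimal estimator is the posterior mean.

2.851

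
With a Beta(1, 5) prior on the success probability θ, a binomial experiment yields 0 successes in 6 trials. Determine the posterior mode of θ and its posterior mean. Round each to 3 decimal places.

MAP = 0.000, posterior mean = 0.083

Posterior: Beta(1+0, 5+6) = Beta(1, 11).
Since α = 1 ≤ 1 and β > 1, the Beta density is monotone decreasing on [0,1]; the mode is at 0.
Mean = 1/(1+11) = 0.083.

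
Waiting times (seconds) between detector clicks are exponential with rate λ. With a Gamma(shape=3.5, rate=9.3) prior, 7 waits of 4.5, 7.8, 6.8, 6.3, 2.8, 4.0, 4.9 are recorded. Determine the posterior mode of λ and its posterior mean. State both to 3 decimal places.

MAP: 0.205. Posterior mean: 0.226.

Σ times = 37.1. Posterior: Gamma(shape = 3.5+7 = 10.5, rate = 9.3+37.1 = 46.4).
Mode = (α−1)/β = 9.5/46.4 = 0.205.
Mean = α/β = 10.5/46.4 = 0.226.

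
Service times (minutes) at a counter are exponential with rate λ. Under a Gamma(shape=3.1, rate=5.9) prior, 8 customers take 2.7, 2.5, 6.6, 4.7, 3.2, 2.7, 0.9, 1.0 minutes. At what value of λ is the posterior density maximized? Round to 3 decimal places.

0.334

Σ times = 24.3. Posterior: Gamma(shape = 3.1+8 = 11.1, rate = 5.9+24.3 = 30.2).
Mode = (α−1)/β = 10.1/30.2 = 0.334.
Mean = α/β = 11.1/30.2 = 0.368.
This is the posterior mode — the MAP estimate.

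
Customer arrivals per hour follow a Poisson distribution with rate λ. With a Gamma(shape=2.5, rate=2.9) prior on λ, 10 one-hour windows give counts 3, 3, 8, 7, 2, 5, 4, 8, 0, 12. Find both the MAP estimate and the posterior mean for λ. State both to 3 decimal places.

Σ counts = 52. Posterior: Gamma(shape = 2.5+52 = 54.5, rate = 2.9+10 = 12.9).
Mode = (α−1)/β = 53.5/12.9 = 4.147.
Mean = α/β = 54.5/12.9 = 4.225.
The mean is pulled above the mode by the posterior's right skew.

λ_MAP = 4.147, E[λ|data] = 4.225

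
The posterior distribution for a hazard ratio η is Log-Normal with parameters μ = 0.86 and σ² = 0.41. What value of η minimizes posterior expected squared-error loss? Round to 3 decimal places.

2.901

Mode = exp(μ − σ²) = exp(0.45) = 1.568.
Mean = exp(μ + σ²/2) = exp(1.065) = 2.901.
Squared-error loss ⇒ the optimal estimator is the posterior mean.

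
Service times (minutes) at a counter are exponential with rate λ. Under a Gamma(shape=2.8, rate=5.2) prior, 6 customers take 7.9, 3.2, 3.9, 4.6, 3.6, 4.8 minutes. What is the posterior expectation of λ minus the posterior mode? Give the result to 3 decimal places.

Σ times = 28.0. Posterior: Gamma(shape = 2.8+6 = 8.8, rate = 5.2+28.0 = 33.2).
Mode = (α−1)/β = 7.8/33.2 = 0.235.
Mean = α/β = 8.8/33.2 = 0.265.
Difference = 0.265 − 0.235 = 0.030.
The mean is pulled above the mode by the posterior's right skew.

0.030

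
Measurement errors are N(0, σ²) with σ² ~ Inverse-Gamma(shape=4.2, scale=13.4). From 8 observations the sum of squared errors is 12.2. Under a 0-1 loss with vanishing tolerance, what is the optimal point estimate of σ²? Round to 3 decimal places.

2.120

Posterior: Inverse-Gamma(shape = 4.2+8/2 = 8.2, scale = 13.4+12.2/2 = 19.5).
Mode = β/(α+1) = 19.5/9.2 = 2.120.
Mean = β/(α−1) = 19.5/7.2 = 2.708.
This is the posterior mode — the MAP estimate.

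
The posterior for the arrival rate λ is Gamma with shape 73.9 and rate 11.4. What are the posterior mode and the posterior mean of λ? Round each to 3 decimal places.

Mode = (α−1)/β = 72.9/11.4 = 6.395.
Mean = α/β = 73.9/11.4 = 6.482.

MAP = 6.395; posterior mean = 6.482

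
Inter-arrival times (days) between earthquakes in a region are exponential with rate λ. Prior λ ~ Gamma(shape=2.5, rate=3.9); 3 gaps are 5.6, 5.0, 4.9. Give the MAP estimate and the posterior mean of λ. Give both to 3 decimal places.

Σ times = 15.5. Posterior: Gamma(shape = 2.5+3 = 5.5, rate = 3.9+15.5 = 19.4).
Mode = (α−1)/β = 4.5/19.4 = 0.232.
Mean = α/β = 5.5/19.4 = 0.284.
Right-skewed posterior ⇒ mode < mean.

MAP = 0.232; posterior mean = 0.284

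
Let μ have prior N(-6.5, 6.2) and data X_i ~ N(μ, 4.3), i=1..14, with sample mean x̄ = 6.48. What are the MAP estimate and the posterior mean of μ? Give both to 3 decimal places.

Posterior for μ is Normal. Precision-weighted mean: (1/6.2·-6.5 + 14/4.3·6.48) / (1/6.2 + 14/4.3) = 5.867.
A Normal posterior is symmetric, so mode = mean.

MAP = 5.867; posterior mean = 5.867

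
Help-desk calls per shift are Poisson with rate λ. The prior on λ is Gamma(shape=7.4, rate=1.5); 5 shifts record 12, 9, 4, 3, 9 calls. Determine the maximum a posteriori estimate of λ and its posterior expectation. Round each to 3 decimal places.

Σ counts = 37. Posterior: Gamma(shape = 7.4+37 = 44.4, rate = 1.5+5 = 6.5).
Mode = (α−1)/β = 43.4/6.5 = 6.677.
Mean = α/β = 44.4/6.5 = 6.831.

MAP = 6.677; posterior mean = 6.831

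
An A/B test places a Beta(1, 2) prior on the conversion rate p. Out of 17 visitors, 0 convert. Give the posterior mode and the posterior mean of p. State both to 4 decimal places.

p_MAP = 0.0000, E[p|data] = 0.0500

Posterior: Beta(1+0, 2+17) = Beta(1, 19).
Since α = 1 ≤ 1 and β > 1, the Beta density is monotone decreasing on [0,1]; the mode is at 0.
Mean = 1/(1+19) = 0.0500.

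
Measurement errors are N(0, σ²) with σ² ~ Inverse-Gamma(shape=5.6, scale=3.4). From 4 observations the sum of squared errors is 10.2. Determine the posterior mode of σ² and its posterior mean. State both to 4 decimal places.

Posterior: Inverse-Gamma(shape = 5.6+4/2 = 7.6, scale = 3.4+10.2/2 = 8.5).
Mode = β/(α+1) = 8.5/8.6 = 0.9884.
Mean = β/(α−1) = 8.5/6.6 = 1.2879.

σ²_MAP = 0.9884, E[σ²|data] = 1.2879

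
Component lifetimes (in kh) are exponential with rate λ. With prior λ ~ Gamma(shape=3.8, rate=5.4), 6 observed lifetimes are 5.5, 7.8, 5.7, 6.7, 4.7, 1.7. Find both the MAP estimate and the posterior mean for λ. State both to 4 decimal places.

Σ times = 32.1. Posterior: Gamma(shape = 3.8+6 = 9.8, rate = 5.4+32.1 = 37.5).
Mode = (α−1)/β = 8.8/37.5 = 0.2347.
Mean = α/β = 9.8/37.5 = 0.2613.

MAP estimate = 0.2347, posterior mean = 0.2613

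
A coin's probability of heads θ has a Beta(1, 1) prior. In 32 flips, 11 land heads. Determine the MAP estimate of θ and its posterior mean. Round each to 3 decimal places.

MAP = 0.344; posterior mean = 0.353

Posterior: Beta(1+11, 1+21) = Beta(12, 22).
Mode = (12−1)/(12+22−2) = 11/32 = 0.344.
Mean = 12/(12+22) = 12/34 = 0.353.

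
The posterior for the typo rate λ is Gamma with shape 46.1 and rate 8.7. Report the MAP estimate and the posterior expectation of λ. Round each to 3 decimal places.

Mode = (α−1)/β = 45.1/8.7 = 5.184.
Mean = α/β = 46.1/8.7 = 5.299.

λ_MAP = 5.184, E[λ|data] = 5.299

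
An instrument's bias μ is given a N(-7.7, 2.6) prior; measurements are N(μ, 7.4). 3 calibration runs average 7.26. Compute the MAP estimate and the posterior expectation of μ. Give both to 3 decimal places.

MAP estimate = -0.023, posterior expectation = -0.023

Posterior for μ is Normal. Precision-weighted mean: (1/2.6·-7.7 + 3/7.4·7.26) / (1/2.6 + 3/7.4) = -0.023.
A Normal posterior is symmetric, so mode = mean.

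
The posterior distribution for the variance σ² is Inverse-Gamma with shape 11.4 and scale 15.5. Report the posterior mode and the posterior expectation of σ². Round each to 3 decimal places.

MAP = 1.250, posterior mean = 1.490

Mode = β/(α+1) = 15.5/12.4 = 1.250.
Mean = β/(α−1) = 15.5/10.4 = 1.490.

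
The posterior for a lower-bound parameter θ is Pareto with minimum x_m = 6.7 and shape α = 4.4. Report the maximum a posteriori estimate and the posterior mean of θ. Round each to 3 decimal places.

The Pareto density is strictly decreasing on [x_m, ∞), so the mode is x_m = 6.700.
Mean = α·x_m/(α−1) = 4.4·6.7/3.4 = 8.671.
The posterior is right-skewed, so the mean exceeds the mode.

maximum a posteriori estimate = 6.700, posterior mean = 8.671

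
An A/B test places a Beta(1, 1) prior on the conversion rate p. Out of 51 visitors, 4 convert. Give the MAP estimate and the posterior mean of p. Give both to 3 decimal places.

Posterior: Beta(1+4, 1+47) = Beta(5, 48).
Mode = (5−1)/(5+48−2) = 4/51 = 0.078.
With a flat prior the MAP equals the MLE, 4/51.
Mean = 5/(5+48) = 5/53 = 0.094.

MAP = 0.078; posterior mean = 0.094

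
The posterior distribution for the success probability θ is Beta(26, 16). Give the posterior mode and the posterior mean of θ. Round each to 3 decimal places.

Mode = (26−1)/(26+16−2) = 25/40 = 0.625.
Mean = 26/(26+16) = 26/42 = 0.619.

MAP: 0.625. Posterior mean: 0.619.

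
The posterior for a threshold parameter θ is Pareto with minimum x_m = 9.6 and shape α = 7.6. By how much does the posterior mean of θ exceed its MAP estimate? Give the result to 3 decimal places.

The Pareto density is strictly decreasing on [x_m, ∞), so the mode is x_m = 9.600.
Mean = α·x_m/(α−1) = 7.6·9.6/6.6 = 11.055.
Difference = 11.055 − 9.600 = 1.455.

1.455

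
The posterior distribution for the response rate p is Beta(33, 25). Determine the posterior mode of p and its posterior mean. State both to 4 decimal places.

Mode = (33−1)/(33+25−2) = 32/56 = 0.5714.
Mean = 33/(33+25) = 33/58 = 0.5690.

MAP = 0.5714, posterior mean = 0.5690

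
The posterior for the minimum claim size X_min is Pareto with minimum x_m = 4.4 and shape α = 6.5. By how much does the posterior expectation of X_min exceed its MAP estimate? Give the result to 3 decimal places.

The Pareto density is strictly decreasing on [x_m, ∞), so the mode is x_m = 4.400.
Mean = α·x_m/(α−1) = 6.5·4.4/5.5 = 5.200.
Difference = 5.200 − 4.400 = 0.800.
The posterior is right-skewed, so the mean exceeds the mode.

0.800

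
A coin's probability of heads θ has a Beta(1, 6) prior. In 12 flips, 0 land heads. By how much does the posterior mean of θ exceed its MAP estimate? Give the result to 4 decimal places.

Posterior: Beta(1+0, 6+12) = Beta(1, 18).
Since α = 1 ≤ 1 and β > 1, the Beta density is monotone decreasing on [0,1]; the mode is at 0.
Mean = 1/(1+18) = 0.0526.
Difference = 0.0526 − 0.0000 = 0.0526.

0.0526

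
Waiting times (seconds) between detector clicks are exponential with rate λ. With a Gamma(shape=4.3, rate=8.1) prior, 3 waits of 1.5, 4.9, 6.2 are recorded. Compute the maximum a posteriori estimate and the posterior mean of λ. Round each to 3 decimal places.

MAP = 0.304; posterior mean = 0.353

Σ times = 12.6. Posterior: Gamma(shape = 4.3+3 = 7.3, rate = 8.1+12.6 = 20.7).
Mode = (α−1)/β = 6.3/20.7 = 0.304.
Mean = α/β = 7.3/20.7 = 0.353.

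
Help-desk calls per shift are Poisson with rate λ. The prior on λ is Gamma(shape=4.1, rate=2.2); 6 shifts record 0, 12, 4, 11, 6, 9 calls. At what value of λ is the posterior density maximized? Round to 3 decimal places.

Σ counts = 42. Posterior: Gamma(shape = 4.1+42 = 46.1, rate = 2.2+6 = 8.2).
Mode = (α−1)/β = 45.1/8.2 = 5.500.
Mean = α/β = 46.1/8.2 = 5.622.
This is the posterior mode — the MAP estimate.

5.500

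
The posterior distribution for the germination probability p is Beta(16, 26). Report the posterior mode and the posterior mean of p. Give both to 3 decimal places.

p_MAP = 0.375, E[p|data] = 0.381

Mode = (16−1)/(16+26−2) = 15/40 = 0.375.
Mean = 16/(16+26) = 16/42 = 0.381.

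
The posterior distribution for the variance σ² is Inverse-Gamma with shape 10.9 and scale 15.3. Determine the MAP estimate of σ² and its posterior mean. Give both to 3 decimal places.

Mode = β/(α+1) = 15.3/11.9 = 1.286.
Mean = β/(α−1) = 15.3/9.9 = 1.545.
The posterior is right-skewed, so the mean exceeds the mode.

σ²_MAP = 1.286, E[σ²|data] = 1.545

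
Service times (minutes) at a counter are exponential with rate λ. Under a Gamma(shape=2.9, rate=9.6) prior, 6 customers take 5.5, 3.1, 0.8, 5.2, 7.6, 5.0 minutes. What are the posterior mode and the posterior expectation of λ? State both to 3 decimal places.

posterior mode = 0.215, posterior expectation = 0.242

Σ times = 27.2. Posterior: Gamma(shape = 2.9+6 = 8.9, rate = 9.6+27.2 = 36.8).
Mode = (α−1)/β = 7.9/36.8 = 0.215.
Mean = α/β = 8.9/36.8 = 0.242.
The posterior is right-skewed, so the mean exceeds the mode.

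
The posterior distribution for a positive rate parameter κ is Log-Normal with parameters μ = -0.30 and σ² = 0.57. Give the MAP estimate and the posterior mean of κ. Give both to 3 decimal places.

Mode = exp(μ − σ²) = exp(-0.87) = 0.419.
Mean = exp(μ + σ²/2) = exp(-0.015) = 0.985.
The mean is pulled above the mode by the posterior's right skew.

MAP = 0.419, posterior mean = 0.985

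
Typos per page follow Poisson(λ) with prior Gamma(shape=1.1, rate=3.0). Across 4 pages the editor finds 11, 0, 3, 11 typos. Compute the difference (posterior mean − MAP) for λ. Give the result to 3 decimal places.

0.143

Σ counts = 25. Posterior: Gamma(shape = 1.1+25 = 26.1, rate = 3.0+4 = 7.0).
Mode = (α−1)/β = 25.1/7.0 = 3.586.
Mean = α/β = 26.1/7.0 = 3.729.
Difference = 3.729 − 3.586 = 0.143.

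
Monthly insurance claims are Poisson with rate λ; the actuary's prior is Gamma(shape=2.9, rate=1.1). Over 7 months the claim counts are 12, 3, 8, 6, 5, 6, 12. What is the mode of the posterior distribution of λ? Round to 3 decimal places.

6.654

Σ counts = 52. Posterior: Gamma(shape = 2.9+52 = 54.9, rate = 1.1+7 = 8.1).
Mode = (α−1)/β = 53.9/8.1 = 6.654.
Mean = α/β = 54.9/8.1 = 6.778.
This is the posterior mode — the MAP estimate.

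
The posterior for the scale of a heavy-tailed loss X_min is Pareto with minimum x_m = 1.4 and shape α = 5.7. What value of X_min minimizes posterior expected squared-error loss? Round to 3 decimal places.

The Pareto density is strictly decreasing on [x_m, ∞), so the mode is x_m = 1.400.
Mean = α·x_m/(α−1) = 5.7·1.4/4.7 = 1.698.
Squared-error loss ⇒ the optimal estimator is the posterior mean.

1.698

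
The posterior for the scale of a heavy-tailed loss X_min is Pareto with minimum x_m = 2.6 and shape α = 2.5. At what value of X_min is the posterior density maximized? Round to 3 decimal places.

2.600

The Pareto density is strictly decreasing on [x_m, ∞), so the mode is x_m = 2.600.
Mean = α·x_m/(α−1) = 2.5·2.6/1.5 = 4.333.
This is the posterior mode — the MAP estimate.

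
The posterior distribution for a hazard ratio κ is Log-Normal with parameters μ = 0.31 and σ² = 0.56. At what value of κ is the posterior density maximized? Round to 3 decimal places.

0.779

Mode = exp(μ − σ²) = exp(-0.25) = 0.779.
Mean = exp(μ + σ²/2) = exp(0.590) = 1.804.
This is the posterior mode — the MAP estimate.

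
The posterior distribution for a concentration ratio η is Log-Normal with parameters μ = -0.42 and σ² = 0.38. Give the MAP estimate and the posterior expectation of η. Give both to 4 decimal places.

MAP: 0.4493. Posterior mean: 0.7945.

Mode = exp(μ − σ²) = exp(-0.80) = 0.4493.
Mean = exp(μ + σ²/2) = exp(-0.230) = 0.7945.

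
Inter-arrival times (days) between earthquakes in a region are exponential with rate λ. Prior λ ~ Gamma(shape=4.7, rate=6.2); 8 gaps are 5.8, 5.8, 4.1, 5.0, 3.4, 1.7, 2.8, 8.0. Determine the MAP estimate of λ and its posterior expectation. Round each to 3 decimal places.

λ_MAP = 0.273, E[λ|data] = 0.297

Σ times = 36.6. Posterior: Gamma(shape = 4.7+8 = 12.7, rate = 6.2+36.6 = 42.8).
Mode = (α−1)/β = 11.7/42.8 = 0.273.
Mean = α/β = 12.7/42.8 = 0.297.
The posterior is right-skewed, so the mean exceeds the mode.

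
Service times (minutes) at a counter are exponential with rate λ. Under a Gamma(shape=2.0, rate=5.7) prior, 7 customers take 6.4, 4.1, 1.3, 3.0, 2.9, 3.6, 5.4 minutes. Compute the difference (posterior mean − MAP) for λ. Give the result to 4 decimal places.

0.0309

Σ times = 26.7. Posterior: Gamma(shape = 2.0+7 = 9.0, rate = 5.7+26.7 = 32.4).
Mode = (α−1)/β = 8.0/32.4 = 0.2469.
Mean = α/β = 9.0/32.4 = 0.2778.
Difference = 0.2778 − 0.2469 = 0.0309.
The mean is pulled above the mode by the posterior's right skew.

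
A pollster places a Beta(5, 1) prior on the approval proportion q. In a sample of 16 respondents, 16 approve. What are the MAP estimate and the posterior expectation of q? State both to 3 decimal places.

MAP: 1.000. Posterior mean: 0.955.

Posterior: Beta(5+16, 1+0) = Beta(21, 1).
Since β = 1 ≤ 1 and α > 1, the Beta density is monotone increasing on [0,1]; the mode is at 1.
Mean = 21/(21+1) = 0.955.
The posterior is left-skewed, so the mode exceeds the mean.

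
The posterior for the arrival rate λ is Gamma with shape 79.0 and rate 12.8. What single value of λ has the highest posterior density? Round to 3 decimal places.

Mode = (α−1)/β = 78.0/12.8 = 6.094.
Mean = α/β = 79.0/12.8 = 6.172.
This is the posterior mode — the MAP estimate.

6.094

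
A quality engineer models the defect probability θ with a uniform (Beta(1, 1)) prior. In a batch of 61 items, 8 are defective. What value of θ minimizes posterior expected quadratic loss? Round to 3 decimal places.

Posterior: Beta(1+8, 1+53) = Beta(9, 54).
Mode = (9−1)/(9+54−2) = 8/61 = 0.131.
With a flat prior the MAP equals the MLE, 8/61.
Mean = 9/(9+54) = 9/63 = 0.143.
Quadratic loss ⇒ the optimal estimator is the posterior mean.

0.143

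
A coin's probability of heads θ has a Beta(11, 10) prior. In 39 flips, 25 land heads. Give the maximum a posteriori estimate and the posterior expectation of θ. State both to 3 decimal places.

Posterior: Beta(11+25, 10+14) = Beta(36, 24).
Mode = (36−1)/(36+24−2) = 35/58 = 0.603.
Mean = 36/(36+24) = 36/60 = 0.600.

θ_MAP = 0.603, E[θ|data] = 0.600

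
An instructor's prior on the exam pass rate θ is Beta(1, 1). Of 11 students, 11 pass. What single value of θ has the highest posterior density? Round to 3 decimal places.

Posterior: Beta(1+11, 1+0) = Beta(12, 1).
Since β = 1 ≤ 1 and α > 1, the Beta density is monotone increasing on [0,1]; the mode is at 1.
Mean = 12/(12+1) = 0.923.
This is the posterior mode — the MAP estimate.

1.000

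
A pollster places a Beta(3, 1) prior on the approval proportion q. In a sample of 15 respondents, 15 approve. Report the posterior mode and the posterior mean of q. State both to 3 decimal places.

Posterior: Beta(3+15, 1+0) = Beta(18, 1).
Since β = 1 ≤ 1 and α > 1, the Beta density is monotone increasing on [0,1]; the mode is at 1.
Mean = 18/(18+1) = 0.947.

q_MAP = 1.000, E[q|data] = 0.947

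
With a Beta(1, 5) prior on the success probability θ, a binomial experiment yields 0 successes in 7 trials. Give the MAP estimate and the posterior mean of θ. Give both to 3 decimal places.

Posterior: Beta(1+0, 5+7) = Beta(1, 12).
Since α = 1 ≤ 1 and β > 1, the Beta density is monotone decreasing on [0,1]; the mode is at 0.
Mean = 1/(1+12) = 0.077.
The posterior is right-skewed, so the mean exceeds the mode.

MAP = 0.000; posterior mean = 0.077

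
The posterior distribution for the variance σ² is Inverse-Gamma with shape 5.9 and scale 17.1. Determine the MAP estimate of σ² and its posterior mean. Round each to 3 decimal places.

Mode = β/(α+1) = 17.1/6.9 = 2.478.
Mean = β/(α−1) = 17.1/4.9 = 3.490.

MAP estimate = 2.478, posterior mean = 3.490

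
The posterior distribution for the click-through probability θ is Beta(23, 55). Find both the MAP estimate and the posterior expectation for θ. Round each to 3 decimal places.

MAP = 0.289; posterior mean = 0.295

Mode = (23−1)/(23+55−2) = 22/76 = 0.289.
Mean = 23/(23+55) = 23/78 = 0.295.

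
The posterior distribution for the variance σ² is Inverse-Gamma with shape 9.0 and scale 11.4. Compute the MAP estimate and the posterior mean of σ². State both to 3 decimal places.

Mode = β/(α+1) = 11.4/10.0 = 1.140.
Mean = β/(α−1) = 11.4/8.0 = 1.425.

MAP estimate = 1.140, posterior mean = 1.425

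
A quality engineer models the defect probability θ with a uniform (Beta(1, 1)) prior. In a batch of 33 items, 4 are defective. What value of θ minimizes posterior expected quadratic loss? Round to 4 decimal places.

0.1429

Posterior: Beta(1+4, 1+29) = Beta(5, 30).
Mode = (5−1)/(5+30−2) = 4/33 = 0.1212.
With a flat prior the MAP equals the MLE, 4/33.
Mean = 5/(5+30) = 5/35 = 0.1429.
Quadratic loss ⇒ the optimal estimator is the posterior mean.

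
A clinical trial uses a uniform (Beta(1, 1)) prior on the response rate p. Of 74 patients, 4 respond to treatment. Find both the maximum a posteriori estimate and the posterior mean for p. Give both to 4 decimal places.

MAP: 0.0541. Posterior mean: 0.0658.

Posterior: Beta(1+4, 1+70) = Beta(5, 71).
Mode = (5−1)/(5+71−2) = 4/74 = 0.0541.
With a flat prior the MAP equals the MLE, 4/74.
Mean = 5/(5+71) = 5/76 = 0.0658.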